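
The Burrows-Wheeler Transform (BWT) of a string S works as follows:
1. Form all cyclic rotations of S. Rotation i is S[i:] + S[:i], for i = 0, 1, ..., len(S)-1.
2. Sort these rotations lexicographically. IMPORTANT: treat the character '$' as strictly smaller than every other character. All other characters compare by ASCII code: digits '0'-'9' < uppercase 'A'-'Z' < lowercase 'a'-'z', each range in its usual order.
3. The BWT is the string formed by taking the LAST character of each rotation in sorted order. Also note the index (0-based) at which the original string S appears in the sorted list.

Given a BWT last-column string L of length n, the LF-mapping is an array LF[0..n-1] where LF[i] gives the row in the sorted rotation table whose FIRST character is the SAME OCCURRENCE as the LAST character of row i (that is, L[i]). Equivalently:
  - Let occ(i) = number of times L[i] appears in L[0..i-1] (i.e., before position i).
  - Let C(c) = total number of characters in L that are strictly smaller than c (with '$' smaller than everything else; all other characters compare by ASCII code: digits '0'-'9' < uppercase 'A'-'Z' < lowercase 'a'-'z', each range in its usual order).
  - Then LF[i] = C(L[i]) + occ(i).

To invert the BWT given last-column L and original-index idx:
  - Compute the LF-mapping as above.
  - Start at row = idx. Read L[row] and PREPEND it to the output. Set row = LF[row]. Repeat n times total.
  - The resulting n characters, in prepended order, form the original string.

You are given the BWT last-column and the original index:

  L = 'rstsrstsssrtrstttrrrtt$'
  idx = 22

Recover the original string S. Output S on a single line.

Answer: ttttrtsssrsrtsrttrrssr$

Derivation:
LF mapping: 1 8 15 9 2 10 16 11 12 13 3 17 4 14 18 19 20 5 6 7 21 22 0
Walk LF starting at row 22, prepending L[row]:
  step 1: row=22, L[22]='$', prepend. Next row=LF[22]=0
  step 2: row=0, L[0]='r', prepend. Next row=LF[0]=1
  step 3: row=1, L[1]='s', prepend. Next row=LF[1]=8
  step 4: row=8, L[8]='s', prepend. Next row=LF[8]=12
  step 5: row=12, L[12]='r', prepend. Next row=LF[12]=4
  step 6: row=4, L[4]='r', prepend. Next row=LF[4]=2
  step 7: row=2, L[2]='t', prepend. Next row=LF[2]=15
  step 8: row=15, L[15]='t', prepend. Next row=LF[15]=19
  step 9: row=19, L[19]='r', prepend. Next row=LF[19]=7
  step 10: row=7, L[7]='s', prepend. Next row=LF[7]=11
  step 11: row=11, L[11]='t', prepend. Next row=LF[11]=17
  step 12: row=17, L[17]='r', prepend. Next row=LF[17]=5
  step 13: row=5, L[5]='s', prepend. Next row=LF[5]=10
  step 14: row=10, L[10]='r', prepend. Next row=LF[10]=3
  step 15: row=3, L[3]='s', prepend. Next row=LF[3]=9
  step 16: row=9, L[9]='s', prepend. Next row=LF[9]=13
  step 17: row=13, L[13]='s', prepend. Next row=LF[13]=14
  step 18: row=14, L[14]='t', prepend. Next row=LF[14]=18
  step 19: row=18, L[18]='r', prepend. Next row=LF[18]=6
  step 20: row=6, L[6]='t', prepend. Next row=LF[6]=16
  step 21: row=16, L[16]='t', prepend. Next row=LF[16]=20
  step 22: row=20, L[20]='t', prepend. Next row=LF[20]=21
  step 23: row=21, L[21]='t', prepend. Next row=LF[21]=22
Reversed output: ttttrtsssrsrtsrttrrssr$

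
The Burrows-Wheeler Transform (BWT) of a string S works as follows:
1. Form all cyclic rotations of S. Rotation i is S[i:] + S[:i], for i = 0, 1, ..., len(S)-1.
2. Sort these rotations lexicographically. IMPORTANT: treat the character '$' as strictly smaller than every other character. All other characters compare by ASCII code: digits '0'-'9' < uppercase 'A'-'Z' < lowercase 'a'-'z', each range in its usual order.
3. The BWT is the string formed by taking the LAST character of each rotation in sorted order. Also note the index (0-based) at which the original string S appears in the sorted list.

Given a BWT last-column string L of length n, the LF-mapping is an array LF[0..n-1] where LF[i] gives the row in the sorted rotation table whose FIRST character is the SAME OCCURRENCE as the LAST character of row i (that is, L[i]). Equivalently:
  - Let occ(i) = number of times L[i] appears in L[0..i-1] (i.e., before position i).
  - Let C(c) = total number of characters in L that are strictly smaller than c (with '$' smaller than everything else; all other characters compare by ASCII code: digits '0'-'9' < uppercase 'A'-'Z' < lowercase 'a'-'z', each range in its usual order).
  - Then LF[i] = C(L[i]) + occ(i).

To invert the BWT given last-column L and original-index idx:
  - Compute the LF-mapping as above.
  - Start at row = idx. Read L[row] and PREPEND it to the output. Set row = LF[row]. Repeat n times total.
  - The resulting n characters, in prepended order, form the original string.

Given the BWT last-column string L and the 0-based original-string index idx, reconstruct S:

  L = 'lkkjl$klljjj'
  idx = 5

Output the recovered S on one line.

LF mapping: 8 5 6 1 9 0 7 10 11 2 3 4
Walk LF starting at row 5, prepending L[row]:
  step 1: row=5, L[5]='$', prepend. Next row=LF[5]=0
  step 2: row=0, L[0]='l', prepend. Next row=LF[0]=8
  step 3: row=8, L[8]='l', prepend. Next row=LF[8]=11
  step 4: row=11, L[11]='j', prepend. Next row=LF[11]=4
  step 5: row=4, L[4]='l', prepend. Next row=LF[4]=9
  step 6: row=9, L[9]='j', prepend. Next row=LF[9]=2
  step 7: row=2, L[2]='k', prepend. Next row=LF[2]=6
  step 8: row=6, L[6]='k', prepend. Next row=LF[6]=7
  step 9: row=7, L[7]='l', prepend. Next row=LF[7]=10
  step 10: row=10, L[10]='j', prepend. Next row=LF[10]=3
  step 11: row=3, L[3]='j', prepend. Next row=LF[3]=1
  step 12: row=1, L[1]='k', prepend. Next row=LF[1]=5
Reversed output: kjjlkkjljll$

Answer: kjjlkkjljll$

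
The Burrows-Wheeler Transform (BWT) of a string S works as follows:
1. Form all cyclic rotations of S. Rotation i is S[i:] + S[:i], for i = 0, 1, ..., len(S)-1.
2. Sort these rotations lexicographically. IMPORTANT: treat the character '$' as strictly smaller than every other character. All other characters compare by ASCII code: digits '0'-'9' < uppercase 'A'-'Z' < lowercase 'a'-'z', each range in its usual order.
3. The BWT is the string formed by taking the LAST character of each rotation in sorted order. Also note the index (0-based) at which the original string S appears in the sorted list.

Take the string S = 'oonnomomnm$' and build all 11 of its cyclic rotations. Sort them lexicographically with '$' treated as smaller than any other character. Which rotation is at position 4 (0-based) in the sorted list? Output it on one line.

Answer: nm$oonnomom

Derivation:
All 11 rotations (rotation i = S[i:]+S[:i]):
  rot[0] = oonnomomnm$
  rot[1] = onnomomnm$o
  rot[2] = nnomomnm$oo
  rot[3] = nomomnm$oon
  rot[4] = omomnm$oonn
  rot[5] = momnm$oonno
  rot[6] = omnm$oonnom
  rot[7] = mnm$oonnomo
  rot[8] = nm$oonnomom
  rot[9] = m$oonnomomn
  rot[10] = $oonnomomnm
Sorted (with $ < everything):
  sorted[0] = $oonnomomnm
  sorted[1] = m$oonnomomn
  sorted[2] = mnm$oonnomo
  sorted[3] = momnm$oonno
  sorted[4] = nm$oonnomom
  sorted[5] = nnomomnm$oo
  sorted[6] = nomomnm$oon
  sorted[7] = omnm$oonnom
  sorted[8] = omomnm$oonn
  sorted[9] = onnomomnm$o
  sorted[10] = oonnomomnm$
sorted[4] = nm$oonnomom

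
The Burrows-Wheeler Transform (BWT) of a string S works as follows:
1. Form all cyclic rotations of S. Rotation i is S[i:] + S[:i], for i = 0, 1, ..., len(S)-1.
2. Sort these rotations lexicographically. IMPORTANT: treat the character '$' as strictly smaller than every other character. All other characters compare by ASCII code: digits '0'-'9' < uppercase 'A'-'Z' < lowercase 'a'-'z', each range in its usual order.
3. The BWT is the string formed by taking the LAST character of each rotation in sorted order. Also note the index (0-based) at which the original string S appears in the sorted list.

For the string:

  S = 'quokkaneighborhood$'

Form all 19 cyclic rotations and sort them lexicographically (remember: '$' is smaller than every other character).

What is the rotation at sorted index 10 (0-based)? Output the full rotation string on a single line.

Answer: kkaneighborhood$quo

Derivation:
All 19 rotations (rotation i = S[i:]+S[:i]):
  rot[0] = quokkaneighborhood$
  rot[1] = uokkaneighborhood$q
  rot[2] = okkaneighborhood$qu
  rot[3] = kkaneighborhood$quo
  rot[4] = kaneighborhood$quok
  rot[5] = aneighborhood$quokk
  rot[6] = neighborhood$quokka
  rot[7] = eighborhood$quokkan
  rot[8] = ighborhood$quokkane
  rot[9] = ghborhood$quokkanei
  rot[10] = hborhood$quokkaneig
  rot[11] = borhood$quokkaneigh
  rot[12] = orhood$quokkaneighb
  rot[13] = rhood$quokkaneighbo
  rot[14] = hood$quokkaneighbor
  rot[15] = ood$quokkaneighborh
  rot[16] = od$quokkaneighborho
  rot[17] = d$quokkaneighborhoo
  rot[18] = $quokkaneighborhood
Sorted (with $ < everything):
  sorted[0] = $quokkaneighborhood
  sorted[1] = aneighborhood$quokk
  sorted[2] = borhood$quokkaneigh
  sorted[3] = d$quokkaneighborhoo
  sorted[4] = eighborhood$quokkan
  sorted[5] = ghborhood$quokkanei
  sorted[6] = hborhood$quokkaneig
  sorted[7] = hood$quokkaneighbor
  sorted[8] = ighborhood$quokkane
  sorted[9] = kaneighborhood$quok
  sorted[10] = kkaneighborhood$quo
  sorted[11] = neighborhood$quokka
  sorted[12] = od$quokkaneighborho
  sorted[13] = okkaneighborhood$qu
  sorted[14] = ood$quokkaneighborh
  sorted[15] = orhood$quokkaneighb
  sorted[16] = quokkaneighborhood$
  sorted[17] = rhood$quokkaneighbo
  sorted[18] = uokkaneighborhood$q
sorted[10] = kkaneighborhood$quo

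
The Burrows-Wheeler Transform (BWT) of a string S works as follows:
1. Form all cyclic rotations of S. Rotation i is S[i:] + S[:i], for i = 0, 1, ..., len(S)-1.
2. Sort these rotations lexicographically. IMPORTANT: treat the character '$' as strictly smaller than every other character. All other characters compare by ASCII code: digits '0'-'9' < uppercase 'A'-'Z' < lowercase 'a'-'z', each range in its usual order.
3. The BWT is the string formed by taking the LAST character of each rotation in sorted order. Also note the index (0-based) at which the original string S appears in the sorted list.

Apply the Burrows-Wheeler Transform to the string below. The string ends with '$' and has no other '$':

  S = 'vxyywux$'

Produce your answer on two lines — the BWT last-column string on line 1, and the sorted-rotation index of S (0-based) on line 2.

All 8 rotations (rotation i = S[i:]+S[:i]):
  rot[0] = vxyywux$
  rot[1] = xyywux$v
  rot[2] = yywux$vx
  rot[3] = ywux$vxy
  rot[4] = wux$vxyy
  rot[5] = ux$vxyyw
  rot[6] = x$vxyywu
  rot[7] = $vxyywux
Sorted (with $ < everything):
  sorted[0] = $vxyywux  (last char: 'x')
  sorted[1] = ux$vxyyw  (last char: 'w')
  sorted[2] = vxyywux$  (last char: '$')
  sorted[3] = wux$vxyy  (last char: 'y')
  sorted[4] = x$vxyywu  (last char: 'u')
  sorted[5] = xyywux$v  (last char: 'v')
  sorted[6] = ywux$vxy  (last char: 'y')
  sorted[7] = yywux$vx  (last char: 'x')
Last column: xw$yuvyx
Original string S is at sorted index 2

Answer: xw$yuvyx
2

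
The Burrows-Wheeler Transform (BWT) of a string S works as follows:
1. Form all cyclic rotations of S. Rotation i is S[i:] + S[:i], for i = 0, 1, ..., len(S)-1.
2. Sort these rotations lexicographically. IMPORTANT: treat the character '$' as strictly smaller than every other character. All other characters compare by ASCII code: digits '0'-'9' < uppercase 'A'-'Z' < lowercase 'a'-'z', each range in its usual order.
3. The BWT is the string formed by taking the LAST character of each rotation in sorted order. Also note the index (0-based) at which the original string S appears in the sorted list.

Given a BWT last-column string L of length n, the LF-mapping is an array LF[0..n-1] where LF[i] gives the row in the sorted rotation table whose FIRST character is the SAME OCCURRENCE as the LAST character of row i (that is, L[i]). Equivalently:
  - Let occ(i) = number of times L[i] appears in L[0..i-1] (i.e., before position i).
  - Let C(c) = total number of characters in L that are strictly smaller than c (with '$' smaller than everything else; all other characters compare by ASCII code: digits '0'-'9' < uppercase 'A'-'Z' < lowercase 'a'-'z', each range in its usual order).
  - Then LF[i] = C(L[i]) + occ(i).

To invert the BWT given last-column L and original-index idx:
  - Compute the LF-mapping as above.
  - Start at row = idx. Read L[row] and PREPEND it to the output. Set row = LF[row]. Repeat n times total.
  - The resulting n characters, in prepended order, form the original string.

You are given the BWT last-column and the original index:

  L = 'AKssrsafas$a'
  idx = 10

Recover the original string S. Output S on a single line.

Answer: sassafrasKA$

Derivation:
LF mapping: 1 2 8 9 7 10 3 6 4 11 0 5
Walk LF starting at row 10, prepending L[row]:
  step 1: row=10, L[10]='$', prepend. Next row=LF[10]=0
  step 2: row=0, L[0]='A', prepend. Next row=LF[0]=1
  step 3: row=1, L[1]='K', prepend. Next row=LF[1]=2
  step 4: row=2, L[2]='s', prepend. Next row=LF[2]=8
  step 5: row=8, L[8]='a', prepend. Next row=LF[8]=4
  step 6: row=4, L[4]='r', prepend. Next row=LF[4]=7
  step 7: row=7, L[7]='f', prepend. Next row=LF[7]=6
  step 8: row=6, L[6]='a', prepend. Next row=LF[6]=3
  step 9: row=3, L[3]='s', prepend. Next row=LF[3]=9
  step 10: row=9, L[9]='s', prepend. Next row=LF[9]=11
  step 11: row=11, L[11]='a', prepend. Next row=LF[11]=5
  step 12: row=5, L[5]='s', prepend. Next row=LF[5]=10
Reversed output: sassafrasKA$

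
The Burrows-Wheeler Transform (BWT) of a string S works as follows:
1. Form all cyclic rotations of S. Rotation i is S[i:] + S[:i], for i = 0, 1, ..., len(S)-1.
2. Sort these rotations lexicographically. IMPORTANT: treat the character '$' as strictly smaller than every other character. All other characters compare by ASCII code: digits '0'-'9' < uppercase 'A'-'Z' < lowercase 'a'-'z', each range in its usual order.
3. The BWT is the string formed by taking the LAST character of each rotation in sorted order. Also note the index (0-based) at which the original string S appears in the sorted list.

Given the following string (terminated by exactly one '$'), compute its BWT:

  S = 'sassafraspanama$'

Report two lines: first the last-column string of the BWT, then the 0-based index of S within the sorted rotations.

All 16 rotations (rotation i = S[i:]+S[:i]):
  rot[0] = sassafraspanama$
  rot[1] = assafraspanama$s
  rot[2] = ssafraspanama$sa
  rot[3] = safraspanama$sas
  rot[4] = afraspanama$sass
  rot[5] = fraspanama$sassa
  rot[6] = raspanama$sassaf
  rot[7] = aspanama$sassafr
  rot[8] = spanama$sassafra
  rot[9] = panama$sassafras
  rot[10] = anama$sassafrasp
  rot[11] = nama$sassafraspa
  rot[12] = ama$sassafraspan
  rot[13] = ma$sassafraspana
  rot[14] = a$sassafraspanam
  rot[15] = $sassafraspanama
Sorted (with $ < everything):
  sorted[0] = $sassafraspanama  (last char: 'a')
  sorted[1] = a$sassafraspanam  (last char: 'm')
  sorted[2] = afraspanama$sass  (last char: 's')
  sorted[3] = ama$sassafraspan  (last char: 'n')
  sorted[4] = anama$sassafrasp  (last char: 'p')
  sorted[5] = aspanama$sassafr  (last char: 'r')
  sorted[6] = assafraspanama$s  (last char: 's')
  sorted[7] = fraspanama$sassa  (last char: 'a')
  sorted[8] = ma$sassafraspana  (last char: 'a')
  sorted[9] = nama$sassafraspa  (last char: 'a')
  sorted[10] = panama$sassafras  (last char: 's')
  sorted[11] = raspanama$sassaf  (last char: 'f')
  sorted[12] = safraspanama$sas  (last char: 's')
  sorted[13] = sassafraspanama$  (last char: '$')
  sorted[14] = spanama$sassafra  (last char: 'a')
  sorted[15] = ssafraspanama$sa  (last char: 'a')
Last column: amsnprsaaasfs$aa
Original string S is at sorted index 13

Answer: amsnprsaaasfs$aa
13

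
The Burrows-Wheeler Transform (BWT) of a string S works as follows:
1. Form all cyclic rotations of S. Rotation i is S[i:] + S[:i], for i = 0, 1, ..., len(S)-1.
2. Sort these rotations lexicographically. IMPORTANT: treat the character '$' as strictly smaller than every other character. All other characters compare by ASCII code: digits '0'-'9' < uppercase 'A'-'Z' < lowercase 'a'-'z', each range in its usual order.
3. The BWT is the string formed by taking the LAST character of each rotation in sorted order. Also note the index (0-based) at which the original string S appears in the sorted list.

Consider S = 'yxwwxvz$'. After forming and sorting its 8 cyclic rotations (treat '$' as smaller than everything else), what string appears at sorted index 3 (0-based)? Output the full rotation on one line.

All 8 rotations (rotation i = S[i:]+S[:i]):
  rot[0] = yxwwxvz$
  rot[1] = xwwxvz$y
  rot[2] = wwxvz$yx
  rot[3] = wxvz$yxw
  rot[4] = xvz$yxww
  rot[5] = vz$yxwwx
  rot[6] = z$yxwwxv
  rot[7] = $yxwwxvz
Sorted (with $ < everything):
  sorted[0] = $yxwwxvz
  sorted[1] = vz$yxwwx
  sorted[2] = wwxvz$yx
  sorted[3] = wxvz$yxw
  sorted[4] = xvz$yxww
  sorted[5] = xwwxvz$y
  sorted[6] = yxwwxvz$
  sorted[7] = z$yxwwxv
sorted[3] = wxvz$yxw

Answer: wxvz$yxw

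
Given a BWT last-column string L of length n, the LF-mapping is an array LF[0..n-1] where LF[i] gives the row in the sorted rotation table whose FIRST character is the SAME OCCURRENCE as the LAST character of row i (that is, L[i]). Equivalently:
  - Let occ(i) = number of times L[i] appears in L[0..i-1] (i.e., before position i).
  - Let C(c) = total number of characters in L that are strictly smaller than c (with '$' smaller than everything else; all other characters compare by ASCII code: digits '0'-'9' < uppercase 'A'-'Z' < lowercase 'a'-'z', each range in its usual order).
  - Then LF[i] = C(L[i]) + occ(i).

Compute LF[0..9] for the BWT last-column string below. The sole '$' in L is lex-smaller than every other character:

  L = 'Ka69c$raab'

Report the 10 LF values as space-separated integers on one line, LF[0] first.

Answer: 3 4 1 2 8 0 9 5 6 7

Derivation:
Char counts: '$':1, '6':1, '9':1, 'K':1, 'a':3, 'b':1, 'c':1, 'r':1
C (first-col start): C('$')=0, C('6')=1, C('9')=2, C('K')=3, C('a')=4, C('b')=7, C('c')=8, C('r')=9
L[0]='K': occ=0, LF[0]=C('K')+0=3+0=3
L[1]='a': occ=0, LF[1]=C('a')+0=4+0=4
L[2]='6': occ=0, LF[2]=C('6')+0=1+0=1
L[3]='9': occ=0, LF[3]=C('9')+0=2+0=2
L[4]='c': occ=0, LF[4]=C('c')+0=8+0=8
L[5]='$': occ=0, LF[5]=C('$')+0=0+0=0
L[6]='r': occ=0, LF[6]=C('r')+0=9+0=9
L[7]='a': occ=1, LF[7]=C('a')+1=4+1=5
L[8]='a': occ=2, LF[8]=C('a')+2=4+2=6
L[9]='b': occ=0, LF[9]=C('b')+0=7+0=7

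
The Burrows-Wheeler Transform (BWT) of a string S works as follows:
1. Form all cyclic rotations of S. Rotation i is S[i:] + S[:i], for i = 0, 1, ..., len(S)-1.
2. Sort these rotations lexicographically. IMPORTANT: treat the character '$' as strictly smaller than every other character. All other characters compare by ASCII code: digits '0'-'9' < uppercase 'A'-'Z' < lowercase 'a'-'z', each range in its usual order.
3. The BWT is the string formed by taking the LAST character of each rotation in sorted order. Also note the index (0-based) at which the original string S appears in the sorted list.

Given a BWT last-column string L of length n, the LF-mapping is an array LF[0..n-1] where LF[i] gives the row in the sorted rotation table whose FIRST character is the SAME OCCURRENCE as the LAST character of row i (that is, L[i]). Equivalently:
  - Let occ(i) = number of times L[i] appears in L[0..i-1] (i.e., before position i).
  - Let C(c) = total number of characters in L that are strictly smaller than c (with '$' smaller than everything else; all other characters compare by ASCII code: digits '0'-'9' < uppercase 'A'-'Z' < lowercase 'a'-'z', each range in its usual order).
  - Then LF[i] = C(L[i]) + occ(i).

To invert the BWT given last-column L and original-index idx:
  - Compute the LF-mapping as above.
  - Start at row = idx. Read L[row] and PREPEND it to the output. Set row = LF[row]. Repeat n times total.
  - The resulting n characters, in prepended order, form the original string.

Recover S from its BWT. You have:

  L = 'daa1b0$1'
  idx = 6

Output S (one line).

LF mapping: 7 4 5 2 6 1 0 3
Walk LF starting at row 6, prepending L[row]:
  step 1: row=6, L[6]='$', prepend. Next row=LF[6]=0
  step 2: row=0, L[0]='d', prepend. Next row=LF[0]=7
  step 3: row=7, L[7]='1', prepend. Next row=LF[7]=3
  step 4: row=3, L[3]='1', prepend. Next row=LF[3]=2
  step 5: row=2, L[2]='a', prepend. Next row=LF[2]=5
  step 6: row=5, L[5]='0', prepend. Next row=LF[5]=1
  step 7: row=1, L[1]='a', prepend. Next row=LF[1]=4
  step 8: row=4, L[4]='b', prepend. Next row=LF[4]=6
Reversed output: ba0a11d$

Answer: ba0a11d$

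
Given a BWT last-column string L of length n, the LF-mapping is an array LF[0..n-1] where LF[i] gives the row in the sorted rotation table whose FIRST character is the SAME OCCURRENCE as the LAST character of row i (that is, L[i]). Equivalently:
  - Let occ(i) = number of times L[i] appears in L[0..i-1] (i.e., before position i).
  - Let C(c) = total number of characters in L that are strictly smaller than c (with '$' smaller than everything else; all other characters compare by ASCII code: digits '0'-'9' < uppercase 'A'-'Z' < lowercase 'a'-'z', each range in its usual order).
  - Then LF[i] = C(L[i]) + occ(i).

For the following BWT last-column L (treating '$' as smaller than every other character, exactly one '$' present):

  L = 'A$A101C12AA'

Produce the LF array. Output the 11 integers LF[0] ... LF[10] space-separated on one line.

Char counts: '$':1, '0':1, '1':3, '2':1, 'A':4, 'C':1
C (first-col start): C('$')=0, C('0')=1, C('1')=2, C('2')=5, C('A')=6, C('C')=10
L[0]='A': occ=0, LF[0]=C('A')+0=6+0=6
L[1]='$': occ=0, LF[1]=C('$')+0=0+0=0
L[2]='A': occ=1, LF[2]=C('A')+1=6+1=7
L[3]='1': occ=0, LF[3]=C('1')+0=2+0=2
L[4]='0': occ=0, LF[4]=C('0')+0=1+0=1
L[5]='1': occ=1, LF[5]=C('1')+1=2+1=3
L[6]='C': occ=0, LF[6]=C('C')+0=10+0=10
L[7]='1': occ=2, LF[7]=C('1')+2=2+2=4
L[8]='2': occ=0, LF[8]=C('2')+0=5+0=5
L[9]='A': occ=2, LF[9]=C('A')+2=6+2=8
L[10]='A': occ=3, LF[10]=C('A')+3=6+3=9

Answer: 6 0 7 2 1 3 10 4 5 8 9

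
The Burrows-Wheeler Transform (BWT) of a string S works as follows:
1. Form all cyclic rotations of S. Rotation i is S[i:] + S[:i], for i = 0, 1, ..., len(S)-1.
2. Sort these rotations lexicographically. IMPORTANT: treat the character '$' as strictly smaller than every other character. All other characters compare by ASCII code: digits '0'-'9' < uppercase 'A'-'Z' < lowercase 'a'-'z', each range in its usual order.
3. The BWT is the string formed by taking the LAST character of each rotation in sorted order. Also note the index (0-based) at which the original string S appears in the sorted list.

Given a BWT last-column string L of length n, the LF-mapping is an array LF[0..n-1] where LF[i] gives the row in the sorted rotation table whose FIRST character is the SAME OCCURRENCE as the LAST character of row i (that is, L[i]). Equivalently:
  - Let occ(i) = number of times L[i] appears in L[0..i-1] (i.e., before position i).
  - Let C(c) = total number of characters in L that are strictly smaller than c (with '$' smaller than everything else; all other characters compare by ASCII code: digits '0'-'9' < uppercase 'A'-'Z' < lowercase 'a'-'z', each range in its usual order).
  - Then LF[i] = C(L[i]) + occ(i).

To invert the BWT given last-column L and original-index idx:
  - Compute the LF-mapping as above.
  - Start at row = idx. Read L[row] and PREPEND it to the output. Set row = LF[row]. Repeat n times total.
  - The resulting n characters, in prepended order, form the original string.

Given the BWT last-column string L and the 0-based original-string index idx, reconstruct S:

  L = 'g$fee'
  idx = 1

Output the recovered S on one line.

Answer: efeg$

Derivation:
LF mapping: 4 0 3 1 2
Walk LF starting at row 1, prepending L[row]:
  step 1: row=1, L[1]='$', prepend. Next row=LF[1]=0
  step 2: row=0, L[0]='g', prepend. Next row=LF[0]=4
  step 3: row=4, L[4]='e', prepend. Next row=LF[4]=2
  step 4: row=2, L[2]='f', prepend. Next row=LF[2]=3
  step 5: row=3, L[3]='e', prepend. Next row=LF[3]=1
Reversed output: efeg$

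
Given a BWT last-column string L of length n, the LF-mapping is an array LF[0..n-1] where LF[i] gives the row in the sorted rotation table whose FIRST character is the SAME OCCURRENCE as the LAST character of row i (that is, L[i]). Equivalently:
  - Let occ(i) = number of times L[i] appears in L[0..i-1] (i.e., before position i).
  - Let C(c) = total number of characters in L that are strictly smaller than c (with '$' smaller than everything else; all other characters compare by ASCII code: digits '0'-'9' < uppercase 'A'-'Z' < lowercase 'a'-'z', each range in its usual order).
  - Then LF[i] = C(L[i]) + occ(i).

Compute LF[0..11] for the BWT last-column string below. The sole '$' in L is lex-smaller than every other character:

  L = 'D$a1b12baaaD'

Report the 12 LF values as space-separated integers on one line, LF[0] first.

Answer: 4 0 6 1 10 2 3 11 7 8 9 5

Derivation:
Char counts: '$':1, '1':2, '2':1, 'D':2, 'a':4, 'b':2
C (first-col start): C('$')=0, C('1')=1, C('2')=3, C('D')=4, C('a')=6, C('b')=10
L[0]='D': occ=0, LF[0]=C('D')+0=4+0=4
L[1]='$': occ=0, LF[1]=C('$')+0=0+0=0
L[2]='a': occ=0, LF[2]=C('a')+0=6+0=6
L[3]='1': occ=0, LF[3]=C('1')+0=1+0=1
L[4]='b': occ=0, LF[4]=C('b')+0=10+0=10
L[5]='1': occ=1, LF[5]=C('1')+1=1+1=2
L[6]='2': occ=0, LF[6]=C('2')+0=3+0=3
L[7]='b': occ=1, LF[7]=C('b')+1=10+1=11
L[8]='a': occ=1, LF[8]=C('a')+1=6+1=7
L[9]='a': occ=2, LF[9]=C('a')+2=6+2=8
L[10]='a': occ=3, LF[10]=C('a')+3=6+3=9
L[11]='D': occ=1, LF[11]=C('D')+1=4+1=5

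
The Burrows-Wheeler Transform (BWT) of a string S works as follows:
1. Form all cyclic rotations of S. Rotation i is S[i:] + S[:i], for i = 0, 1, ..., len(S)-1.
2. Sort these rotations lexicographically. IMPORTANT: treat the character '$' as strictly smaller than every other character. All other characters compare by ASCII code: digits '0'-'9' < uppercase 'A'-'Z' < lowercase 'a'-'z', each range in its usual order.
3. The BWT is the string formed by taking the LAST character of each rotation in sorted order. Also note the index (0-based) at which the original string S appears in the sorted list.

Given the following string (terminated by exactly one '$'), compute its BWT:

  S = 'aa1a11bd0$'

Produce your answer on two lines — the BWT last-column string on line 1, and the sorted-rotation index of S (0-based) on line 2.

Answer: 0daa11a$1b
7

Derivation:
All 10 rotations (rotation i = S[i:]+S[:i]):
  rot[0] = aa1a11bd0$
  rot[1] = a1a11bd0$a
  rot[2] = 1a11bd0$aa
  rot[3] = a11bd0$aa1
  rot[4] = 11bd0$aa1a
  rot[5] = 1bd0$aa1a1
  rot[6] = bd0$aa1a11
  rot[7] = d0$aa1a11b
  rot[8] = 0$aa1a11bd
  rot[9] = $aa1a11bd0
Sorted (with $ < everything):
  sorted[0] = $aa1a11bd0  (last char: '0')
  sorted[1] = 0$aa1a11bd  (last char: 'd')
  sorted[2] = 11bd0$aa1a  (last char: 'a')
  sorted[3] = 1a11bd0$aa  (last char: 'a')
  sorted[4] = 1bd0$aa1a1  (last char: '1')
  sorted[5] = a11bd0$aa1  (last char: '1')
  sorted[6] = a1a11bd0$a  (last char: 'a')
  sorted[7] = aa1a11bd0$  (last char: '$')
  sorted[8] = bd0$aa1a11  (last char: '1')
  sorted[9] = d0$aa1a11b  (last char: 'b')
Last column: 0daa11a$1b
Original string S is at sorted index 7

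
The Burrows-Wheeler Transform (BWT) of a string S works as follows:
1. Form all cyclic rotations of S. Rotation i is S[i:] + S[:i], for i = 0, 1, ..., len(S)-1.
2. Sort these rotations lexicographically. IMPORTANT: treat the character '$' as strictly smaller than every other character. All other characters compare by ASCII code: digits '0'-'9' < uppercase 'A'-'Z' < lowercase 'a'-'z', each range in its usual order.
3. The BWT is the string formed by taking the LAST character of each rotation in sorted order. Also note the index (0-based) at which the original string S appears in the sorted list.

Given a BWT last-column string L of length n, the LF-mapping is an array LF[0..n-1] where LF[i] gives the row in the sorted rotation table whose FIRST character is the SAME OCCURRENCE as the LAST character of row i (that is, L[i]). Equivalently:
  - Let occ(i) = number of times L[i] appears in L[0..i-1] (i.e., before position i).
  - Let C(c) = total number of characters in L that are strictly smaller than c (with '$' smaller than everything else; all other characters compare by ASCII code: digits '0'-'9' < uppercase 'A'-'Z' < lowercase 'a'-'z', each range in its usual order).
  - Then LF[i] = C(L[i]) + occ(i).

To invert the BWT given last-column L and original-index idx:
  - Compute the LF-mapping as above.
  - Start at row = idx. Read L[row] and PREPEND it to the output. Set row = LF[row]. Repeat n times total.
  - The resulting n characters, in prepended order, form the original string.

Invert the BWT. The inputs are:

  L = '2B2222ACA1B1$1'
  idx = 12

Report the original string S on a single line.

Answer: BA221B1A21C22$

Derivation:
LF mapping: 4 11 5 6 7 8 9 13 10 1 12 2 0 3
Walk LF starting at row 12, prepending L[row]:
  step 1: row=12, L[12]='$', prepend. Next row=LF[12]=0
  step 2: row=0, L[0]='2', prepend. Next row=LF[0]=4
  step 3: row=4, L[4]='2', prepend. Next row=LF[4]=7
  step 4: row=7, L[7]='C', prepend. Next row=LF[7]=13
  step 5: row=13, L[13]='1', prepend. Next row=LF[13]=3
  step 6: row=3, L[3]='2', prepend. Next row=LF[3]=6
  step 7: row=6, L[6]='A', prepend. Next row=LF[6]=9
  step 8: row=9, L[9]='1', prepend. Next row=LF[9]=1
  step 9: row=1, L[1]='B', prepend. Next row=LF[1]=11
  step 10: row=11, L[11]='1', prepend. Next row=LF[11]=2
  step 11: row=2, L[2]='2', prepend. Next row=LF[2]=5
  step 12: row=5, L[5]='2', prepend. Next row=LF[5]=8
  step 13: row=8, L[8]='A', prepend. Next row=LF[8]=10
  step 14: row=10, L[10]='B', prepend. Next row=LF[10]=12
Reversed output: BA221B1A21C22$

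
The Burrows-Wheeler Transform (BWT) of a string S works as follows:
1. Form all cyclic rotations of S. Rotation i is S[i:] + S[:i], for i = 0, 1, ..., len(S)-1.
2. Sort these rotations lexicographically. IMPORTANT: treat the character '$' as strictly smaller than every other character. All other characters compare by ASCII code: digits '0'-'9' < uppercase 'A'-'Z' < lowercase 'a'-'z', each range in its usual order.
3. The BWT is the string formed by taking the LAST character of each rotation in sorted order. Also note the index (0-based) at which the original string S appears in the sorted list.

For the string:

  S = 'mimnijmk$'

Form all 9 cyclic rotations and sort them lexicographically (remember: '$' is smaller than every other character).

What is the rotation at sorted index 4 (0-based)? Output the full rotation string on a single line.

Answer: k$mimnijm

Derivation:
All 9 rotations (rotation i = S[i:]+S[:i]):
  rot[0] = mimnijmk$
  rot[1] = imnijmk$m
  rot[2] = mnijmk$mi
  rot[3] = nijmk$mim
  rot[4] = ijmk$mimn
  rot[5] = jmk$mimni
  rot[6] = mk$mimnij
  rot[7] = k$mimnijm
  rot[8] = $mimnijmk
Sorted (with $ < everything):
  sorted[0] = $mimnijmk
  sorted[1] = ijmk$mimn
  sorted[2] = imnijmk$m
  sorted[3] = jmk$mimni
  sorted[4] = k$mimnijm
  sorted[5] = mimnijmk$
  sorted[6] = mk$mimnij
  sorted[7] = mnijmk$mi
  sorted[8] = nijmk$mim
sorted[4] = k$mimnijm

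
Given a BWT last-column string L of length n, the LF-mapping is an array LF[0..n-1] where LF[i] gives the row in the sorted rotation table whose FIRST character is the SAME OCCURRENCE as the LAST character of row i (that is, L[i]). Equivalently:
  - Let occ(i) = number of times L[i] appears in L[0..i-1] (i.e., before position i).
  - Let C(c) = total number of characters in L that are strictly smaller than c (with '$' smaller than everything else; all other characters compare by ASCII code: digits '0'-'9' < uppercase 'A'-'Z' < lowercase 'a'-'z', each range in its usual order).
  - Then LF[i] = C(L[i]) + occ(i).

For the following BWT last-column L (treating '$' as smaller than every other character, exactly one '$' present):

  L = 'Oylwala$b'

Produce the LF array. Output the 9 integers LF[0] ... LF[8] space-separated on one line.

Answer: 1 8 5 7 2 6 3 0 4

Derivation:
Char counts: '$':1, 'O':1, 'a':2, 'b':1, 'l':2, 'w':1, 'y':1
C (first-col start): C('$')=0, C('O')=1, C('a')=2, C('b')=4, C('l')=5, C('w')=7, C('y')=8
L[0]='O': occ=0, LF[0]=C('O')+0=1+0=1
L[1]='y': occ=0, LF[1]=C('y')+0=8+0=8
L[2]='l': occ=0, LF[2]=C('l')+0=5+0=5
L[3]='w': occ=0, LF[3]=C('w')+0=7+0=7
L[4]='a': occ=0, LF[4]=C('a')+0=2+0=2
L[5]='l': occ=1, LF[5]=C('l')+1=5+1=6
L[6]='a': occ=1, LF[6]=C('a')+1=2+1=3
L[7]='$': occ=0, LF[7]=C('$')+0=0+0=0
L[8]='b': occ=0, LF[8]=C('b')+0=4+0=4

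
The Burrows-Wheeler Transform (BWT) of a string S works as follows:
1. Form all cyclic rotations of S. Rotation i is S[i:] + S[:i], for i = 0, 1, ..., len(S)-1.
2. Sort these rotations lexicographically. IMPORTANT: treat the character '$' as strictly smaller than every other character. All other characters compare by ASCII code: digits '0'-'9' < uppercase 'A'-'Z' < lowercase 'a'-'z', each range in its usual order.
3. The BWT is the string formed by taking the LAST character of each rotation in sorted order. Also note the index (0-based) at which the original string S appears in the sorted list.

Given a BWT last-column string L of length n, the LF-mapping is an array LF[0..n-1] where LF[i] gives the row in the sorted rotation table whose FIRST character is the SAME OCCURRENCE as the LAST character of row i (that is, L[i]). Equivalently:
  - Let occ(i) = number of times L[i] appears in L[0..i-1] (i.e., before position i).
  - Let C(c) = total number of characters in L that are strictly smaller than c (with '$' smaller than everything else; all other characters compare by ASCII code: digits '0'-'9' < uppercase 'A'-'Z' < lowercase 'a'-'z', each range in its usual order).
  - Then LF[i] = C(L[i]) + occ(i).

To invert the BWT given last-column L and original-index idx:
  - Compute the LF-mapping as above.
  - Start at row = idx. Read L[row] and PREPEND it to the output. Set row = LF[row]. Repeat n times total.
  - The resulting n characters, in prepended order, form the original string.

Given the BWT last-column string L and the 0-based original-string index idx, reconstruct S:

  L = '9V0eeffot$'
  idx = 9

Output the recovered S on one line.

Answer: toffeeV09$

Derivation:
LF mapping: 2 3 1 4 5 6 7 8 9 0
Walk LF starting at row 9, prepending L[row]:
  step 1: row=9, L[9]='$', prepend. Next row=LF[9]=0
  step 2: row=0, L[0]='9', prepend. Next row=LF[0]=2
  step 3: row=2, L[2]='0', prepend. Next row=LF[2]=1
  step 4: row=1, L[1]='V', prepend. Next row=LF[1]=3
  step 5: row=3, L[3]='e', prepend. Next row=LF[3]=4
  step 6: row=4, L[4]='e', prepend. Next row=LF[4]=5
  step 7: row=5, L[5]='f', prepend. Next row=LF[5]=6
  step 8: row=6, L[6]='f', prepend. Next row=LF[6]=7
  step 9: row=7, L[7]='o', prepend. Next row=LF[7]=8
  step 10: row=8, L[8]='t', prepend. Next row=LF[8]=9
Reversed output: toffeeV09$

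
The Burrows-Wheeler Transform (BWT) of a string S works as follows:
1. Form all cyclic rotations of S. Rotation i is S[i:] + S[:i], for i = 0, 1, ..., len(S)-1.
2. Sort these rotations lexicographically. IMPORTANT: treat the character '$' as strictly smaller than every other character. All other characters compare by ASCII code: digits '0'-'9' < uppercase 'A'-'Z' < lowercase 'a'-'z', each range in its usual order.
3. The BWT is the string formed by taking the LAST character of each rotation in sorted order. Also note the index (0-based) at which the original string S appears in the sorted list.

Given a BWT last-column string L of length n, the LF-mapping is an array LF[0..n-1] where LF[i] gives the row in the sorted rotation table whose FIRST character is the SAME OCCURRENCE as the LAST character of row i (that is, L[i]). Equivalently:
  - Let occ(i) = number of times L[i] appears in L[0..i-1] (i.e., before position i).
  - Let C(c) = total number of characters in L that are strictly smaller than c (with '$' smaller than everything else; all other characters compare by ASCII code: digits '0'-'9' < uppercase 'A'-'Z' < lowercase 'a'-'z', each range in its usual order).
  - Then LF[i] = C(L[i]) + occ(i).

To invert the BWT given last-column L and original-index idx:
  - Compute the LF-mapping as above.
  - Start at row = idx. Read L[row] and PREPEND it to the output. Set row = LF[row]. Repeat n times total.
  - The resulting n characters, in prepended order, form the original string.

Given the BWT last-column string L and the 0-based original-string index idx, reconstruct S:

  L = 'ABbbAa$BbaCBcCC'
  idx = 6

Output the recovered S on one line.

Answer: CaaBbABCbCcbBA$

Derivation:
LF mapping: 1 3 11 12 2 9 0 4 13 10 6 5 14 7 8
Walk LF starting at row 6, prepending L[row]:
  step 1: row=6, L[6]='$', prepend. Next row=LF[6]=0
  step 2: row=0, L[0]='A', prepend. Next row=LF[0]=1
  step 3: row=1, L[1]='B', prepend. Next row=LF[1]=3
  step 4: row=3, L[3]='b', prepend. Next row=LF[3]=12
  step 5: row=12, L[12]='c', prepend. Next row=LF[12]=14
  step 6: row=14, L[14]='C', prepend. Next row=LF[14]=8
  step 7: row=8, L[8]='b', prepend. Next row=LF[8]=13
  step 8: row=13, L[13]='C', prepend. Next row=LF[13]=7
  step 9: row=7, L[7]='B', prepend. Next row=LF[7]=4
  step 10: row=4, L[4]='A', prepend. Next row=LF[4]=2
  step 11: row=2, L[2]='b', prepend. Next row=LF[2]=11
  step 12: row=11, L[11]='B', prepend. Next row=LF[11]=5
  step 13: row=5, L[5]='a', prepend. Next row=LF[5]=9
  step 14: row=9, L[9]='a', prepend. Next row=LF[9]=10
  step 15: row=10, L[10]='C', prepend. Next row=LF[10]=6
Reversed output: CaaBbABCbCcbBA$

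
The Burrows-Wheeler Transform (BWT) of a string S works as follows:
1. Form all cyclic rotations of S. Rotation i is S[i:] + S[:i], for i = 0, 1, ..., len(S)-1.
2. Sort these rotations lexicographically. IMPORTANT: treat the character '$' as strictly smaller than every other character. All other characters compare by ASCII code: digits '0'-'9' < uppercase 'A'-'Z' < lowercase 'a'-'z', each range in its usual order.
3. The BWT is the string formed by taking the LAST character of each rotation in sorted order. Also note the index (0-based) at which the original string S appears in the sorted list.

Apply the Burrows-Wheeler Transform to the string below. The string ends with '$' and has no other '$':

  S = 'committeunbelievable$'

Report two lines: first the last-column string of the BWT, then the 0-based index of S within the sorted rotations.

Answer: evna$lbtilmbemouctiee
4

Derivation:
All 21 rotations (rotation i = S[i:]+S[:i]):
  rot[0] = committeunbelievable$
  rot[1] = ommitteunbelievable$c
  rot[2] = mmitteunbelievable$co
  rot[3] = mitteunbelievable$com
  rot[4] = itteunbelievable$comm
  rot[5] = tteunbelievable$commi
  rot[6] = teunbelievable$commit
  rot[7] = eunbelievable$committ
  rot[8] = unbelievable$committe
  rot[9] = nbelievable$committeu
  rot[10] = believable$committeun
  rot[11] = elievable$committeunb
  rot[12] = lievable$committeunbe
  rot[13] = ievable$committeunbel
  rot[14] = evable$committeunbeli
  rot[15] = vable$committeunbelie
  rot[16] = able$committeunbeliev
  rot[17] = ble$committeunbelieva
  rot[18] = le$committeunbelievab
  rot[19] = e$committeunbelievabl
  rot[20] = $committeunbelievable
Sorted (with $ < everything):
  sorted[0] = $committeunbelievable  (last char: 'e')
  sorted[1] = able$committeunbeliev  (last char: 'v')
  sorted[2] = believable$committeun  (last char: 'n')
  sorted[3] = ble$committeunbelieva  (last char: 'a')
  sorted[4] = committeunbelievable$  (last char: '$')
  sorted[5] = e$committeunbelievabl  (last char: 'l')
  sorted[6] = elievable$committeunb  (last char: 'b')
  sorted[7] = eunbelievable$committ  (last char: 't')
  sorted[8] = evable$committeunbeli  (last char: 'i')
  sorted[9] = ievable$committeunbel  (last char: 'l')
  sorted[10] = itteunbelievable$comm  (last char: 'm')
  sorted[11] = le$committeunbelievab  (last char: 'b')
  sorted[12] = lievable$committeunbe  (last char: 'e')
  sorted[13] = mitteunbelievable$com  (last char: 'm')
  sorted[14] = mmitteunbelievable$co  (last char: 'o')
  sorted[15] = nbelievable$committeu  (last char: 'u')
  sorted[16] = ommitteunbelievable$c  (last char: 'c')
  sorted[17] = teunbelievable$commit  (last char: 't')
  sorted[18] = tteunbelievable$commi  (last char: 'i')
  sorted[19] = unbelievable$committe  (last char: 'e')
  sorted[20] = vable$committeunbelie  (last char: 'e')
Last column: evna$lbtilmbemouctiee
Original string S is at sorted index 4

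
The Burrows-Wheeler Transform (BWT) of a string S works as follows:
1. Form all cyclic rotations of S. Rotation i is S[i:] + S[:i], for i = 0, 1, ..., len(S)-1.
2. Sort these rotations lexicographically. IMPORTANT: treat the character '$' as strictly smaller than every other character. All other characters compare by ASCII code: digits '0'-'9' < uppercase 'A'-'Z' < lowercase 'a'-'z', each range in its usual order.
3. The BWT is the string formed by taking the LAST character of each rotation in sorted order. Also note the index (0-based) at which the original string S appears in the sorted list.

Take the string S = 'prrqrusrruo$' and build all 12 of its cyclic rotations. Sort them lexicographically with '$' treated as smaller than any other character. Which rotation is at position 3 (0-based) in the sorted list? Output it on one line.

Answer: qrusrruo$prr

Derivation:
All 12 rotations (rotation i = S[i:]+S[:i]):
  rot[0] = prrqrusrruo$
  rot[1] = rrqrusrruo$p
  rot[2] = rqrusrruo$pr
  rot[3] = qrusrruo$prr
  rot[4] = rusrruo$prrq
  rot[5] = usrruo$prrqr
  rot[6] = srruo$prrqru
  rot[7] = rruo$prrqrus
  rot[8] = ruo$prrqrusr
  rot[9] = uo$prrqrusrr
  rot[10] = o$prrqrusrru
  rot[11] = $prrqrusrruo
Sorted (with $ < everything):
  sorted[0] = $prrqrusrruo
  sorted[1] = o$prrqrusrru
  sorted[2] = prrqrusrruo$
  sorted[3] = qrusrruo$prr
  sorted[4] = rqrusrruo$pr
  sorted[5] = rrqrusrruo$p
  sorted[6] = rruo$prrqrus
  sorted[7] = ruo$prrqrusr
  sorted[8] = rusrruo$prrq
  sorted[9] = srruo$prrqru
  sorted[10] = uo$prrqrusrr
  sorted[11] = usrruo$prrqr
sorted[3] = qrusrruo$prr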